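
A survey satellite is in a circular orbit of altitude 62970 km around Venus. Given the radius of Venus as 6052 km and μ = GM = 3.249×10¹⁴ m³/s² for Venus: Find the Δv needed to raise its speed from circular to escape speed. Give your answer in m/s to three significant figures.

r = 6052 + 62970 = 69022 km = 6.9022×10⁷ m.
Circular speed v_c = √(μ/r) = 2170 m/s.
Escape speed v_esc = √(2μ/r) = √2 × v_c = 3068 m/s.
Δv = v_esc − v_c = 898.7 m/s.

Δv ≈ 899 m/s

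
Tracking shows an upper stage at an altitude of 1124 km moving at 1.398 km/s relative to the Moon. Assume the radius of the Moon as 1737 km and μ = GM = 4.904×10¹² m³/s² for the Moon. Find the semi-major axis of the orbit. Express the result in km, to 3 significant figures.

r = 1737 + 1124 = 2861.0 km = 2.861×10⁶ m.
Specific orbital energy ε = v²/2 − μ/r = (1398)²/2 − 4.904×10¹²/2.861×10⁶ = -7.369×10⁵ J/kg.
Since ε = −μ/(2a), a = −μ/(2ε) = 3.328×10⁶ m = 3327.5 km.

a ≈ 3330 km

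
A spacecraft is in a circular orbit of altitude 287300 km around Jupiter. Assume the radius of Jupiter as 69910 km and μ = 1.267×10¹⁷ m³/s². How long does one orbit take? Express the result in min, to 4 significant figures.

r = 69910 + 287300 = 357210 km = 3.5721×10⁸ m.
Kepler's third law: T = 2π√(r³/μ) = 2π√((3.572×10⁸)³ / 1.267×10¹⁷).
r³/μ = 3.597×10⁸ s², so T = 2π × 1.897×10⁴ = 1.192×10⁵ s.
Converting: 1.192×10⁵ s ÷ 60.00 = 1986 min.

T ≈ 1986 min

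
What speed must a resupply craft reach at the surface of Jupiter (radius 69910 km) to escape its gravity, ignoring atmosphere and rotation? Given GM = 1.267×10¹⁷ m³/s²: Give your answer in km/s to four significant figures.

r = R = 6.991×10⁷ m.
Escape speed v_esc = √(2μ/r) = √(2 × 1.267×10¹⁷ / 6.991×10⁷) = √(3.625×10⁹) = 60210 m/s.
= 60.21 km/s.

v_esc ≈ 60.21 km/s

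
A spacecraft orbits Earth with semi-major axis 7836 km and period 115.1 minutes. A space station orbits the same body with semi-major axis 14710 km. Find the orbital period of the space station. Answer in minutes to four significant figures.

Kepler's third law: T² ∝ a³, so T₂ = T₁ (a₂/a₁)^(3/2).
a₂/a₁ = 1.877, (a₂/a₁)^(3/2) = 2.572.
T₂ = 115.1 × 2.572 = 296.0 minutes.

T₂ ≈ 296.0 minutes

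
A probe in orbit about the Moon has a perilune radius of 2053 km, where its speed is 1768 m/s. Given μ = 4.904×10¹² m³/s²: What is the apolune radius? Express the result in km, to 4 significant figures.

r_p = 2.053×10⁶ m.
Specific energy ε = v²/2 − μ/r = -8.258×10⁵ J/kg, so a = −μ/(2ε) = 2.969×10⁶ m.
The apsides satisfy r_p + r_a = 2a, so the apolune radius is 2a − r_p = 3.886×10⁶ m = 3885.6 km.

apolune radius ≈ 3886 km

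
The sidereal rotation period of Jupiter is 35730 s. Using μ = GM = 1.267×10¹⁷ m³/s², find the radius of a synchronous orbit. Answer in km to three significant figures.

r_sync ≈ 1.60×10⁵ km

A synchronous orbit has period T, so by Kepler's third law a = (μT²/4π²)^(1/3).
μT²/4π² = 1.267×10¹⁷ × (3.573×10⁴)² / 39.48 = 4.097×10²⁴ m³.
a = 1.600×10⁸ m = 1.6002×10⁵ km.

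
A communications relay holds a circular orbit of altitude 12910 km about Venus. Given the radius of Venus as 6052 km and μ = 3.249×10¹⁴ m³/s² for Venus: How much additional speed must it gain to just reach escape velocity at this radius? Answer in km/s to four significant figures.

r = 6052 + 12910 = 18962 km = 1.8962×10⁷ m.
Circular speed v_c = √(μ/r) = 4139 m/s.
Escape speed v_esc = √(2μ/r) = √2 × v_c = 5854 m/s.
Δv = v_esc − v_c = 1715 m/s = 1.715 km/s.

Δv ≈ 1.715 km/s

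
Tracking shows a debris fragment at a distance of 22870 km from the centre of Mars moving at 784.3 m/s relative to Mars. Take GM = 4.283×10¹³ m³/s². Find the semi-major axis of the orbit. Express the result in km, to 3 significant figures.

r = 2.287×10⁷ m.
Specific orbital energy ε = v²/2 − μ/r = (784.3)²/2 − 4.283×10¹³/2.287×10⁷ = -1.565×10⁶ J/kg.
Since ε = −μ/(2a), a = −μ/(2ε) = 1.368×10⁷ m = 13682 km.

a ≈ 13700 km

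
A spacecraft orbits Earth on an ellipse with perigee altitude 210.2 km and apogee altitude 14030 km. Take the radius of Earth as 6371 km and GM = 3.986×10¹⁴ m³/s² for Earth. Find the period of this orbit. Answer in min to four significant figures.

r_p = 6371 + 210.2 = 6581.2 km = 6.5812×10⁶ m.
r_a = 6371 + 14030 = 20401 km = 2.0401×10⁷ m.
Semi-major axis a = (r_p + r_a)/2 = (6581.2 + 20401)/2 = 13491 km = 1.349×10⁷ m.
By Kepler's third law T = 2π√(a³/μ) = 2π × 2.482×10³ = 1.559×10⁴ s.
= 259.9 min.

T ≈ 259.9 min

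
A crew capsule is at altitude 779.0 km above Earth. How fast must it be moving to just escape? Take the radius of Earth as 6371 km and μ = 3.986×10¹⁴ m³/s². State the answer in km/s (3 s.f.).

v_esc ≈ 10.6 km/s

r = 6371 + 779.0 = 7150.0 km = 7.1500×10⁶ m.
Escape speed v_esc = √(2μ/r) = √(2 × 3.986×10¹⁴ / 7.150×10⁶) = √(1.115×10⁸) = 10560 m/s.
= 10.56 km/s.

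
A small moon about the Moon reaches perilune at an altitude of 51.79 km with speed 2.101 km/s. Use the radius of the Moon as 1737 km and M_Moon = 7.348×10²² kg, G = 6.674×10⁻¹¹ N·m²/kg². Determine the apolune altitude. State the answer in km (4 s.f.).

μ = GM = 6.674×10⁻¹¹ × 7.348×10²² = 4.904×10¹² m³/s².
r_p = 1737 + 51.79 = 1788.8 km = 1.789×10⁶ m.
Specific energy ε = v²/2 − μ/r = -5.344×10⁵ J/kg, so a = −μ/(2ε) = 4.588×10⁶ m.
The apsides satisfy r_p + r_a = 2a, so the apolune radius is 2a − r_p = 7.387×10⁶ m = 7387.1 km.
Apolune altitude = 7387.1 − 1737 = 5650.1 km.

apolune altitude ≈ 5650 km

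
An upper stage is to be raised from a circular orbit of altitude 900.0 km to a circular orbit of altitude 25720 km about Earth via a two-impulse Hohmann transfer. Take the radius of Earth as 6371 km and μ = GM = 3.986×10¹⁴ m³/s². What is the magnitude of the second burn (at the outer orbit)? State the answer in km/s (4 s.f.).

r₁ = 6371 + 900.0 = 7271.0 km = 7.2710×10⁶ m.
r₂ = 6371 + 25720 = 32091 km = 3.2091×10⁷ m.
Transfer ellipse a_t = (r₁ + r₂)/2 = 1.968×10⁷ m.
At r₁: circular v_c1 = √(μ/r₁) = 7404 m/s; transfer-perigee v_p = √[μ(2/r₁ − 1/a_t)] = 9455 m/s.
At r₂: circular v_c2 = √(μ/r₂) = 3524 m/s; transfer-apogee v_a = √[μ(2/r₂ − 1/a_t)] = 2142 m/s.
Δv₂ = v_c2 − v_a = 1382 m/s.
= 1.382 km/s.

Δv ≈ 1.382 km/s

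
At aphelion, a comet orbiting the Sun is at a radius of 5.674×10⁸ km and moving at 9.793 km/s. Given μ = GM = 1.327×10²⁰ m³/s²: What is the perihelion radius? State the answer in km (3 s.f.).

perihelion radius ≈ 1.46×10⁸ km

r_a = 5.674×10¹¹ m.
Specific energy ε = v²/2 − μ/r = -1.859×10⁸ J/kg, so a = −μ/(2ε) = 3.569×10¹¹ m.
The apsides satisfy r_p + r_a = 2a, so the perihelion radius is 2a − r_a = 1.463×10¹¹ m = 1.4634×10⁸ km.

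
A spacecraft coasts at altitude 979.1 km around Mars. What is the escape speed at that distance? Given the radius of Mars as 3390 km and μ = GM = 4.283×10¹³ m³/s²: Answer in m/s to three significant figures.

v_esc ≈ 4430 m/s

r = 3390 + 979.1 = 4369.1 km = 4.3691×10⁶ m.
Escape speed v_esc = √(2μ/r) = √(2 × 4.283×10¹³ / 4.369×10⁶) = √(1.961×10⁷) = 4428 m/s.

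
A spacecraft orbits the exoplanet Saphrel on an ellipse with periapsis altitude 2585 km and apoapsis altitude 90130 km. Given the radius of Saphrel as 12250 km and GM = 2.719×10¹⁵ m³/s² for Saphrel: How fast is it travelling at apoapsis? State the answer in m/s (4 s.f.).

r_p = 12250 + 2585 = 14835 km = 1.4835×10⁷ m.
r_a = 12250 + 90130 = 102380 km = 1.0238×10⁸ m.
Semi-major axis a = (r_p + r_a)/2 = 58608 km = 5.861×10⁷ m.
Vis-viva: v² = μ(2/r − 1/a) = 2.719×10¹⁵ × (1.954×10⁻⁸ − 1.706×10⁻⁸) = 6.722×10⁶ m²/s².
v = 2593 m/s.

v ≈ 2593 m/s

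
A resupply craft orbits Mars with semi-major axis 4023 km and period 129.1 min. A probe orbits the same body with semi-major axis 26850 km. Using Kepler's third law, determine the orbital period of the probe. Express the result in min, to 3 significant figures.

T₂ ≈ 2230 min

Kepler's third law: T² ∝ a³, so T₂ = T₁ (a₂/a₁)^(3/2).
a₂/a₁ = 6.674, (a₂/a₁)^(3/2) = 17.24.
T₂ = 129.1 × 17.24 = 2226 min.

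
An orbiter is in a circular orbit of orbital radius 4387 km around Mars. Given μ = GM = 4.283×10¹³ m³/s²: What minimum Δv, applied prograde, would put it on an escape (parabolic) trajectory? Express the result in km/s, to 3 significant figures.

Δv ≈ 1.29 km/s

r = 4387 km = 4.387×10⁶ m.
Circular speed v_c = √(μ/r) = 3125 m/s.
Escape speed v_esc = √(2μ/r) = √2 × v_c = 4419 m/s.
Δv = v_esc − v_c = 1294 m/s = 1.294 km/s.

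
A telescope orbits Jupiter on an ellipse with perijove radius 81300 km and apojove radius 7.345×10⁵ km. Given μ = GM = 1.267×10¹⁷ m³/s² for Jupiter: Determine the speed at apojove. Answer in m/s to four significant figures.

v ≈ 5864 m/s

Semi-major axis a = (r_p + r_a)/2 = 4.0790×10⁵ km = 4.079×10⁸ m.
Vis-viva: v² = μ(2/r − 1/a) = 1.267×10¹⁷ × (2.723×10⁻⁹ − 2.452×10⁻⁹) = 3.438×10⁷ m²/s².
v = 5864 m/s.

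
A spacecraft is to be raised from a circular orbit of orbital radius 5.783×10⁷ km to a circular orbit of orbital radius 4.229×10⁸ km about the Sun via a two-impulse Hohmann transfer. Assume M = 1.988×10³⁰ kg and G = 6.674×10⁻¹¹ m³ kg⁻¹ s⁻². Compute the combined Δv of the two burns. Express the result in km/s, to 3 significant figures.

μ = GM = 6.674×10⁻¹¹ × 1.988×10³⁰ = 1.327×10²⁰ m³/s².
r₁ = 5.783×10⁷ km = 5.783×10¹⁰ m.
r₂ = 4.229×10⁸ km = 4.229×10¹¹ m.
Transfer ellipse a_t = (r₁ + r₂)/2 = 2.404×10¹¹ m.
At r₁: circular v_c1 = √(μ/r₁) = 47900 m/s; transfer-perihelion v_p = √[μ(2/r₁ − 1/a_t)] = 63530 m/s.
Δv₁ = v_p − v_c1 = 15640 m/s.
At r₂: circular v_c2 = √(μ/r₂) = 17710 m/s; transfer-aphelion v_a = √[μ(2/r₂ − 1/a_t)] = 8688 m/s.
Δv₂ = v_c2 − v_a = 9025 m/s.
Total Δv = Δv₁ + Δv₂ = 24660 m/s = 24.66 km/s.

Δv_total ≈ 24.7 km/s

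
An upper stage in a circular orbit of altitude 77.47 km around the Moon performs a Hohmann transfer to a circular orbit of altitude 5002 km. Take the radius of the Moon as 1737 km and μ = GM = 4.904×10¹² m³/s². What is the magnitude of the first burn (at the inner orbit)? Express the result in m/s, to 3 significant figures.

r₁ = 1737 + 77.47 = 1814.5 km = 1.8145×10⁶ m.
r₂ = 1737 + 5002 = 6739.0 km = 6.7390×10⁶ m.
Transfer ellipse a_t = (r₁ + r₂)/2 = 4.277×10⁶ m.
At r₁: circular v_c1 = √(μ/r₁) = 1644 m/s; transfer-perilune v_p = √[μ(2/r₁ − 1/a_t)] = 2064 m/s.
Δv₁ = v_p − v_c1 = 419.7 m/s.

Δv ≈ 420 m/s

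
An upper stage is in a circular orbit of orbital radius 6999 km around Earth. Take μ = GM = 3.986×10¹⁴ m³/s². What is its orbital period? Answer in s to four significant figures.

T ≈ 5827 s

r = 6999 km = 6.999×10⁶ m.
Kepler's third law: T = 2π√(r³/μ) = 2π√((6.999×10⁶)³ / 3.986×10¹⁴).
r³/μ = 8.601×10⁵ s², so T = 2π × 9.274×10² = 5.827×10³ s.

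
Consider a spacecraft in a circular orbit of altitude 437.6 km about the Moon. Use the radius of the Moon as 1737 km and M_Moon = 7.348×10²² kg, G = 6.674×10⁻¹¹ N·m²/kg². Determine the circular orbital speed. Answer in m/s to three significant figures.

v ≈ 1500 m/s

μ = GM = 6.674×10⁻¹¹ × 7.348×10²² = 4.904×10¹² m³/s².
r = 1737 + 437.6 = 2174.6 km = 2.1746×10⁶ m.
For a circular orbit v = √(μ/r) = √(4.904×10¹² / 2.175×10⁶) = √(2.255×10⁶) = 1502 m/s.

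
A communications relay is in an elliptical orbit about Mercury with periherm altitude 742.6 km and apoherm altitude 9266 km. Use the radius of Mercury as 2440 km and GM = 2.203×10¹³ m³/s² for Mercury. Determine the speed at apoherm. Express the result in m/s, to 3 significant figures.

v ≈ 897 m/s

r_p = 2440 + 742.6 = 3182.6 km = 3.1826×10⁶ m.
r_a = 2440 + 9266 = 11706 km = 1.1706×10⁷ m.
Semi-major axis a = (r_p + r_a)/2 = 7444.3 km = 7.444×10⁶ m.
Vis-viva: v² = μ(2/r − 1/a) = 2.203×10¹³ × (1.709×10⁻⁷ − 1.343×10⁻⁷) = 8.046×10⁵ m²/s².
v = 897.0 m/s.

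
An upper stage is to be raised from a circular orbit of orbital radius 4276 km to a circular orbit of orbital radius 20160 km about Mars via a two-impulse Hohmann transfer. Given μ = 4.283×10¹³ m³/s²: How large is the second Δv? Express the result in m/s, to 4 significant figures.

Δv ≈ 595.3 m/s

r₁ = 4276 km = 4.276×10⁶ m.
r₂ = 20160 km = 2.016×10⁷ m.
Transfer ellipse a_t = (r₁ + r₂)/2 = 1.222×10⁷ m.
At r₁: circular v_c1 = √(μ/r₁) = 3165 m/s; transfer-periapsis v_p = √[μ(2/r₁ − 1/a_t)] = 4065 m/s.
At r₂: circular v_c2 = √(μ/r₂) = 1458 m/s; transfer-apoapsis v_a = √[μ(2/r₂ − 1/a_t)] = 862.3 m/s.
Δv₂ = v_c2 − v_a = 595.3 m/s.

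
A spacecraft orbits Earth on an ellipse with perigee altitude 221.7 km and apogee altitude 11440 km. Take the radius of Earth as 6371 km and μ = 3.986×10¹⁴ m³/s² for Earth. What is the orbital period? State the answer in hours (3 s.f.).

T ≈ 3.73 hours

r_p = 6371 + 221.7 = 6592.7 km = 6.5927×10⁶ m.
r_a = 6371 + 11440 = 17811 km = 1.7811×10⁷ m.
Semi-major axis a = (r_p + r_a)/2 = (6592.7 + 17811)/2 = 12202 km = 1.220×10⁷ m.
By Kepler's third law T = 2π√(a³/μ) = 2π × 2.135×10³ = 1.341×10⁴ s.
= 3.726 hours.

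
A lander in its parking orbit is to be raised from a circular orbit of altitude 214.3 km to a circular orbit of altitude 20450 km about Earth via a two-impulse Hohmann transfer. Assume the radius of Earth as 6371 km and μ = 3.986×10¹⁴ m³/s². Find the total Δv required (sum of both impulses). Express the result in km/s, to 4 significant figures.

Δv_total ≈ 3.513 km/s

r₁ = 6371 + 214.3 = 6585.3 km = 6.5853×10⁶ m.
r₂ = 6371 + 20450 = 26821 km = 2.6821×10⁷ m.
Transfer ellipse a_t = (r₁ + r₂)/2 = 1.670×10⁷ m.
At r₁: circular v_c1 = √(μ/r₁) = 7780 m/s; transfer-perigee v_p = √[μ(2/r₁ − 1/a_t)] = 9859 m/s.
Δv₁ = v_p − v_c1 = 2079 m/s.
At r₂: circular v_c2 = √(μ/r₂) = 3855 m/s; transfer-apogee v_a = √[μ(2/r₂ − 1/a_t)] = 2421 m/s.
Δv₂ = v_c2 − v_a = 1434 m/s.
Total Δv = Δv₁ + Δv₂ = 3513 m/s = 3.513 km/s.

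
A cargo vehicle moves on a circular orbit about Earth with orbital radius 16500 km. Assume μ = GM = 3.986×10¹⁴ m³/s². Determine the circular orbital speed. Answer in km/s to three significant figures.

v ≈ 4.92 km/s

r = 16500 km = 1.650×10⁷ m.
For a circular orbit v = √(μ/r) = √(3.986×10¹⁴ / 1.650×10⁷) = √(2.416×10⁷) = 4915 m/s.
That is 4.915 km/s.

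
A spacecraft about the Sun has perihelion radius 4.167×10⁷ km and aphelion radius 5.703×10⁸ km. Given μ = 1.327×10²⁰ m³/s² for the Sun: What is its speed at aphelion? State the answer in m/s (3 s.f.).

v ≈ 5630 m/s

Semi-major axis a = (r_p + r_a)/2 = 3.0598×10⁸ km = 3.060×10¹¹ m.
Vis-viva: v² = μ(2/r − 1/a) = 1.327×10²⁰ × (3.507×10⁻¹² − 3.268×10⁻¹²) = 3.169×10⁷ m²/s².
v = 5629 m/s.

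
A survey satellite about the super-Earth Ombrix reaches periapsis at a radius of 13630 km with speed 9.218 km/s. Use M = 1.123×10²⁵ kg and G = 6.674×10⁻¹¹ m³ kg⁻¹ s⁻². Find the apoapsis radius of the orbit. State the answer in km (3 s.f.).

apoapsis radius ≈ 46300 km

μ = GM = 6.674×10⁻¹¹ × 1.123×10²⁵ = 7.495×10¹⁴ m³/s².
r_p = 1.363×10⁷ m.
Specific energy ε = v²/2 − μ/r = -1.250×10⁷ J/kg, so a = −μ/(2ε) = 2.997×10⁷ m.
The apsides satisfy r_p + r_a = 2a, so the apoapsis radius is 2a − r_p = 4.632×10⁷ m = 46317 km.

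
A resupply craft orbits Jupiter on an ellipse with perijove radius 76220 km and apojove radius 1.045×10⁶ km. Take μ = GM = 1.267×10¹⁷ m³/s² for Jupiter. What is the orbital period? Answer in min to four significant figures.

T ≈ 3905 min

Semi-major axis a = (r_p + r_a)/2 = (76220 + 1.0450×10⁶)/2 = 5.6061×10⁵ km = 5.606×10⁸ m.
By Kepler's third law T = 2π√(a³/μ) = 2π × 3.729×10⁴ = 2.343×10⁵ s.
= 3905 min.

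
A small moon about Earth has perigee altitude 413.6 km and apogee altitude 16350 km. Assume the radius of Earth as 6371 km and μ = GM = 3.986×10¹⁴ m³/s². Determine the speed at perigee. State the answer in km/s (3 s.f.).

r_p = 6371 + 413.6 = 6784.6 km = 6.7846×10⁶ m.
r_a = 6371 + 16350 = 22721 km = 2.2721×10⁷ m.
Semi-major axis a = (r_p + r_a)/2 = 14753 km = 1.475×10⁷ m.
Vis-viva: v² = μ(2/r − 1/a) = 3.986×10¹⁴ × (2.948×10⁻⁷ − 6.778×10⁻⁸) = 9.048×10⁷ m²/s².
v = 9512 m/s = 9.512 km/s.

v ≈ 9.51 km/s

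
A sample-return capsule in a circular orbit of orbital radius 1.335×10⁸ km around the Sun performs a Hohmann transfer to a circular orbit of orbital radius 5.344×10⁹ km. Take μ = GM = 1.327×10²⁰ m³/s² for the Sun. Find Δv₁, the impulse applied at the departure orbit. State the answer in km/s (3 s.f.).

r₁ = 1.335×10⁸ km = 1.335×10¹¹ m.
r₂ = 5.344×10⁹ km = 5.344×10¹² m.
Transfer ellipse a_t = (r₁ + r₂)/2 = 2.739×10¹² m.
At r₁: circular v_c1 = √(μ/r₁) = 31530 m/s; transfer-perihelion v_p = √[μ(2/r₁ − 1/a_t)] = 44040 m/s.
Δv₁ = v_p − v_c1 = 12510 m/s.
= 12.51 km/s.

Δv ≈ 12.5 km/s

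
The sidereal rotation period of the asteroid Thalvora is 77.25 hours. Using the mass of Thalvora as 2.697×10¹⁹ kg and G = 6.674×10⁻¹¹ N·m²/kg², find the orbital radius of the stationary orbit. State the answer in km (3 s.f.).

μ = GM = 6.674×10⁻¹¹ × 2.697×10¹⁹ = 1.800×10⁹ m³/s².
T = 77.25 hours = 2.781×10⁵ s.
A synchronous orbit has period T, so by Kepler's third law a = (μT²/4π²)^(1/3).
μT²/4π² = 1.800×10⁹ × (2.781×10⁵)² / 39.48 = 3.526×10¹⁸ m³.
a = 1.522×10⁶ m = 1522.1 km.

r_sync ≈ 1520 km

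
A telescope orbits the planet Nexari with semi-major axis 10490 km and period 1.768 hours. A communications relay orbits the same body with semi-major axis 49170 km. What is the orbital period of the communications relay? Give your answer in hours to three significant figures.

Kepler's third law: T² ∝ a³, so T₂ = T₁ (a₂/a₁)^(3/2).
a₂/a₁ = 4.687, (a₂/a₁)^(3/2) = 10.15.
T₂ = 1.768 × 10.15 = 17.94 hours.

T₂ ≈ 17.9 hours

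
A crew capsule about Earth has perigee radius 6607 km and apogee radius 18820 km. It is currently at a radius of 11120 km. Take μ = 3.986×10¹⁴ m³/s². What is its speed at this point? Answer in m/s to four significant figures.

v ≈ 6351 m/s

Semi-major axis a = (r_p + r_a)/2 = 12714 km = 1.271×10⁷ m.
Vis-viva: v² = μ(2/r − 1/a) = 3.986×10¹⁴ × (1.799×10⁻⁷ − 7.866×10⁻⁸) = 4.034×10⁷ m²/s².
v = 6351 m/s.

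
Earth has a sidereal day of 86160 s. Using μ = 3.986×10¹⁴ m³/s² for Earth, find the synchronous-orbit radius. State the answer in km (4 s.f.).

A synchronous orbit has period T, so by Kepler's third law a = (μT²/4π²)^(1/3).
μT²/4π² = 3.986×10¹⁴ × (8.616×10⁴)² / 39.48 = 7.495×10²² m³.
a = 4.216×10⁷ m = 42163 km.

r_sync ≈ 42160 km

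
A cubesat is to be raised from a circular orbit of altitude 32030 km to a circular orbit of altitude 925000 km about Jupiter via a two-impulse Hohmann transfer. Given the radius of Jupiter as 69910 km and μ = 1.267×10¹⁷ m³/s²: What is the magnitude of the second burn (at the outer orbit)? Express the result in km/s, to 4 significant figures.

r₁ = 69910 + 32030 = 101940 km = 1.0194×10⁸ m.
r₂ = 69910 + 925000 = 994910 km = 9.9491×10⁸ m.
Transfer ellipse a_t = (r₁ + r₂)/2 = 5.484×10⁸ m.
At r₁: circular v_c1 = √(μ/r₁) = 35250 m/s; transfer-perijove v_p = √[μ(2/r₁ − 1/a_t)] = 47480 m/s.
At r₂: circular v_c2 = √(μ/r₂) = 11280 m/s; transfer-apojove v_a = √[μ(2/r₂ − 1/a_t)] = 4865 m/s.
Δv₂ = v_c2 − v_a = 6420 m/s.
= 6.420 km/s.

Δv ≈ 6.420 km/s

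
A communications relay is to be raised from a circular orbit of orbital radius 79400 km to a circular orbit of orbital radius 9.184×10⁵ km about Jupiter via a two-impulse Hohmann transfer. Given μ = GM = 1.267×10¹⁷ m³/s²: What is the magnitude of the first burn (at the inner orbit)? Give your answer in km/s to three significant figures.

r₁ = 79400 km = 7.940×10⁷ m.
r₂ = 9.184×10⁵ km = 9.184×10⁸ m.
Transfer ellipse a_t = (r₁ + r₂)/2 = 4.989×10⁸ m.
At r₁: circular v_c1 = √(μ/r₁) = 39950 m/s; transfer-perijove v_p = √[μ(2/r₁ − 1/a_t)] = 54200 m/s.
Δv₁ = v_p − v_c1 = 14250 m/s.
= 14.25 km/s.

Δv ≈ 14.3 km/s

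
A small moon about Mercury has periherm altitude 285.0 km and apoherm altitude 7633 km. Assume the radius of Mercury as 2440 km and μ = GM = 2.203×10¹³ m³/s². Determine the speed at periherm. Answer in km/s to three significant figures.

v ≈ 3.57 km/s

r_p = 2440 + 285.0 = 2725.0 km = 2.7250×10⁶ m.
r_a = 2440 + 7633 = 10073 km = 1.0073×10⁷ m.
Semi-major axis a = (r_p + r_a)/2 = 6399.0 km = 6.399×10⁶ m.
Vis-viva: v² = μ(2/r − 1/a) = 2.203×10¹³ × (7.339×10⁻⁷ − 1.563×10⁻⁷) = 1.273×10⁷ m²/s².
v = 3567 m/s = 3.567 km/s.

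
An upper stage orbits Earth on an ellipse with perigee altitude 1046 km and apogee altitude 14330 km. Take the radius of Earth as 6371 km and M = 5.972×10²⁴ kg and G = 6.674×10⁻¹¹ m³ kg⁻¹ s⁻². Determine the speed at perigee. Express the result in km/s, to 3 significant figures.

v ≈ 8.90 km/s

μ = GM = 6.674×10⁻¹¹ × 5.972×10²⁴ = 3.986×10¹⁴ m³/s².
r_p = 6371 + 1046 = 7417.0 km = 7.4170×10⁶ m.
r_a = 6371 + 14330 = 20701 km = 2.0701×10⁷ m.
Semi-major axis a = (r_p + r_a)/2 = 14059 km = 1.406×10⁷ m.
Vis-viva: v² = μ(2/r − 1/a) = 3.986×10¹⁴ × (2.697×10⁻⁷ − 7.113×10⁻⁸) = 7.913×10⁷ m²/s².
v = 8895 m/s = 8.895 km/s.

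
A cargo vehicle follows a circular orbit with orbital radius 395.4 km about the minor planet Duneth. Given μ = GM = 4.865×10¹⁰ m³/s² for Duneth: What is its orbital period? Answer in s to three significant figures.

r = 395.4 km = 3.954×10⁵ m.
Kepler's third law: T = 2π√(r³/μ) = 2π√((3.954×10⁵)³ / 4.865×10¹⁰).
r³/μ = 1.271×10⁶ s², so T = 2π × 1.127×10³ = 7.083×10³ s.

T ≈ 7080 s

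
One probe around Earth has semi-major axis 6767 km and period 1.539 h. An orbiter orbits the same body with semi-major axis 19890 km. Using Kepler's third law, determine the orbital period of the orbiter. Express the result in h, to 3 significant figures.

T₂ ≈ 7.76 h

Kepler's third law: T² ∝ a³, so T₂ = T₁ (a₂/a₁)^(3/2).
a₂/a₁ = 2.939, (a₂/a₁)^(3/2) = 5.039.
T₂ = 1.539 × 5.039 = 7.755 h.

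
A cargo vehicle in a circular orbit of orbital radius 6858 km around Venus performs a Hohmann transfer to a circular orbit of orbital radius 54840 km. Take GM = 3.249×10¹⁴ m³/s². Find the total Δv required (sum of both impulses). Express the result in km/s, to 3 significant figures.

Δv_total ≈ 3.58 km/s

r₁ = 6858 km = 6.858×10⁶ m.
r₂ = 54840 km = 5.484×10⁷ m.
Transfer ellipse a_t = (r₁ + r₂)/2 = 3.085×10⁷ m.
At r₁: circular v_c1 = √(μ/r₁) = 6883 m/s; transfer-periapsis v_p = √[μ(2/r₁ − 1/a_t)] = 9177 m/s.
Δv₁ = v_p − v_c1 = 2294 m/s.
At r₂: circular v_c2 = √(μ/r₂) = 2434 m/s; transfer-apoapsis v_a = √[μ(2/r₂ − 1/a_t)] = 1148 m/s.
Δv₂ = v_c2 − v_a = 1286 m/s.
Total Δv = Δv₁ + Δv₂ = 3580 m/s = 3.580 km/s.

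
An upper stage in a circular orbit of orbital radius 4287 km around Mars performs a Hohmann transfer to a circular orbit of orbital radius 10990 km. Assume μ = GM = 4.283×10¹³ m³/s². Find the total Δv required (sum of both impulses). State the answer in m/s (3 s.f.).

r₁ = 4287 km = 4.287×10⁶ m.
r₂ = 10990 km = 1.099×10⁷ m.
Transfer ellipse a_t = (r₁ + r₂)/2 = 7.638×10⁶ m.
At r₁: circular v_c1 = √(μ/r₁) = 3161 m/s; transfer-periapsis v_p = √[μ(2/r₁ − 1/a_t)] = 3791 m/s.
Δv₁ = v_p − v_c1 = 630.5 m/s.
At r₂: circular v_c2 = √(μ/r₂) = 1974 m/s; transfer-apoapsis v_a = √[μ(2/r₂ − 1/a_t)] = 1479 m/s.
Δv₂ = v_c2 − v_a = 495.2 m/s.
Total Δv = Δv₁ + Δv₂ = 1126 m/s.

Δv_total ≈ 1130 m/s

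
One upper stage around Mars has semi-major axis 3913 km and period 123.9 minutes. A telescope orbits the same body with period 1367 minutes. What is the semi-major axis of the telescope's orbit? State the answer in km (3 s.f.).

Kepler's third law: a³ ∝ T², so a₂ = a₁ (T₂/T₁)^(2/3).
T₂/T₁ = 11.03, (T₂/T₁)^(2/3) = 4.956.
a₂ = 3913 × 4.956 = 19390 km.

a₂ ≈ 19400 km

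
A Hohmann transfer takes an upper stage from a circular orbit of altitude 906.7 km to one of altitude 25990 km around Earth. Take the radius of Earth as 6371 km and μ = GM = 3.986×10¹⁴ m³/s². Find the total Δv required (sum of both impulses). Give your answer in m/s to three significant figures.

Δv_total ≈ 3440 m/s

r₁ = 6371 + 906.7 = 7277.7 km = 7.2777×10⁶ m.
r₂ = 6371 + 25990 = 32361 km = 3.2361×10⁷ m.
Transfer ellipse a_t = (r₁ + r₂)/2 = 1.982×10⁷ m.
At r₁: circular v_c1 = √(μ/r₁) = 7401 m/s; transfer-perigee v_p = √[μ(2/r₁ − 1/a_t)] = 9457 m/s.
Δv₁ = v_p − v_c1 = 2056 m/s.
At r₂: circular v_c2 = √(μ/r₂) = 3510 m/s; transfer-apogee v_a = √[μ(2/r₂ − 1/a_t)] = 2127 m/s.
Δv₂ = v_c2 − v_a = 1383 m/s.
Total Δv = Δv₁ + Δv₂ = 3439 m/s.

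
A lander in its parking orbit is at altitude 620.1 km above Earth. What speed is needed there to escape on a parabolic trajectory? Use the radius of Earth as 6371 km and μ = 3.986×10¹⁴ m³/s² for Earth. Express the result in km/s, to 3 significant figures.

r = 6371 + 620.1 = 6991.1 km = 6.9911×10⁶ m.
Escape speed v_esc = √(2μ/r) = √(2 × 3.986×10¹⁴ / 6.991×10⁶) = √(1.140×10⁸) = 10680 m/s.
= 10.68 km/s.

v_esc ≈ 10.7 km/s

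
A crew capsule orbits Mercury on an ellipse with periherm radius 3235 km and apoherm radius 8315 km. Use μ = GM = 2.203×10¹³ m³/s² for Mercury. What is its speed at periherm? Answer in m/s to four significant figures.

v ≈ 3131 m/s

Semi-major axis a = (r_p + r_a)/2 = 5775.0 km = 5.775×10⁶ m.
Vis-viva: v² = μ(2/r − 1/a) = 2.203×10¹³ × (6.182×10⁻⁷ − 1.732×10⁻⁷) = 9.805×10⁶ m²/s².
v = 3131 m/s.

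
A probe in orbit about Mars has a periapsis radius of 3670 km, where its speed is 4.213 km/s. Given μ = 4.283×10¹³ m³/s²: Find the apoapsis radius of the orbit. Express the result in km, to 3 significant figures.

r_p = 3.670×10⁶ m.
Specific energy ε = v²/2 − μ/r = -2.796×10⁶ J/kg, so a = −μ/(2ε) = 7.660×10⁶ m.
The apsides satisfy r_p + r_a = 2a, so the apoapsis radius is 2a − r_p = 1.165×10⁷ m = 11650 km.

apoapsis radius ≈ 11700 km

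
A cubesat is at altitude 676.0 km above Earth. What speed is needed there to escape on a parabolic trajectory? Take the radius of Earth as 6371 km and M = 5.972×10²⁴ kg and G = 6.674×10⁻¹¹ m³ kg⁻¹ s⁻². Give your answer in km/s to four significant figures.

v_esc ≈ 10.64 km/s

μ = GM = 6.674×10⁻¹¹ × 5.972×10²⁴ = 3.986×10¹⁴ m³/s².
r = 6371 + 676.0 = 7047.0 km = 7.0470×10⁶ m.
Escape speed v_esc = √(2μ/r) = √(2 × 3.986×10¹⁴ / 7.047×10⁶) = √(1.131×10⁸) = 10640 m/s.
= 10.64 km/s.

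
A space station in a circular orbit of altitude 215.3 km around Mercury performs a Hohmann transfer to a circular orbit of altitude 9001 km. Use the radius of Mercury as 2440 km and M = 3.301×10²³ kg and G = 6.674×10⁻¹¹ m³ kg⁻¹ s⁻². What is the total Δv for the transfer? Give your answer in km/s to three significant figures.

μ = GM = 6.674×10⁻¹¹ × 3.301×10²³ = 2.203×10¹³ m³/s².
r₁ = 2440 + 215.3 = 2655.3 km = 2.6553×10⁶ m.
r₂ = 2440 + 9001 = 11441 km = 1.1441×10⁷ m.
Transfer ellipse a_t = (r₁ + r₂)/2 = 7.048×10⁶ m.
At r₁: circular v_c1 = √(μ/r₁) = 2880 m/s; transfer-periherm v_p = √[μ(2/r₁ − 1/a_t)] = 3670 m/s.
Δv₁ = v_p − v_c1 = 789.5 m/s.
At r₂: circular v_c2 = √(μ/r₂) = 1388 m/s; transfer-apoherm v_a = √[μ(2/r₂ − 1/a_t)] = 851.7 m/s.
Δv₂ = v_c2 − v_a = 535.9 m/s.
Total Δv = Δv₁ + Δv₂ = 1325 m/s = 1.325 km/s.

Δv_total ≈ 1.33 km/s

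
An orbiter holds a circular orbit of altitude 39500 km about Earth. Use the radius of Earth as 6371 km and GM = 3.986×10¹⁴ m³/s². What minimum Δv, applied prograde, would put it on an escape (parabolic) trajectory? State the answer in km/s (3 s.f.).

r = 6371 + 39500 = 45871 km = 4.5871×10⁷ m.
Circular speed v_c = √(μ/r) = 2948 m/s.
Escape speed v_esc = √(2μ/r) = √2 × v_c = 4169 m/s.
Δv = v_esc − v_c = 1221 m/s = 1.221 km/s.

Δv ≈ 1.22 km/s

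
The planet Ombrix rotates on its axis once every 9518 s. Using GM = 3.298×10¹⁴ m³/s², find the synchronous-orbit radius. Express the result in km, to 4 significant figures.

r_sync ≈ 9113 km

A synchronous orbit has period T, so by Kepler's third law a = (μT²/4π²)^(1/3).
μT²/4π² = 3.298×10¹⁴ × (9.518×10³)² / 39.48 = 7.568×10²⁰ m³.
a = 9.113×10⁶ m = 9113.0 km.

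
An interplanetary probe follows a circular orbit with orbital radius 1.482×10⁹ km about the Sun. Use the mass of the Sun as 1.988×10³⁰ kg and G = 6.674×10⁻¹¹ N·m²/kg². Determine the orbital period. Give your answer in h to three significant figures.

T ≈ 273000 h

μ = GM = 6.674×10⁻¹¹ × 1.988×10³⁰ = 1.327×10²⁰ m³/s².
r = 1.482×10⁹ km = 1.482×10¹² m.
Kepler's third law: T = 2π√(r³/μ) = 2π√((1.482×10¹²)³ / 1.327×10²⁰).
r³/μ = 2.453×10¹⁶ s², so T = 2π × 1.566×10⁸ = 9.841×10⁸ s.
Converting: 9.841×10⁸ s ÷ 3600 = 2.734×10⁵ h.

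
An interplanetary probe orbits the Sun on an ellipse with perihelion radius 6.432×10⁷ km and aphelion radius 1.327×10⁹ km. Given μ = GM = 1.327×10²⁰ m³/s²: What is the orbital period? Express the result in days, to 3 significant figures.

T ≈ 3660 days

Semi-major axis a = (r_p + r_a)/2 = (6.4320×10⁷ + 1.3270×10⁹)/2 = 6.9566×10⁸ km = 6.957×10¹¹ m.
By Kepler's third law T = 2π√(a³/μ) = 2π × 5.037×10⁷ = 3.165×10⁸ s.
= 3663 days.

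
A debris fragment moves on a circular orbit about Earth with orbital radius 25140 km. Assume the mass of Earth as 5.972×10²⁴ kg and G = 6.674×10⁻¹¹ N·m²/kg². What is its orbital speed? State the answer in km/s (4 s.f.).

μ = GM = 6.674×10⁻¹¹ × 5.972×10²⁴ = 3.986×10¹⁴ m³/s².
r = 25140 km = 2.514×10⁷ m.
For a circular orbit v = √(μ/r) = √(3.986×10¹⁴ / 2.514×10⁷) = √(1.585×10⁷) = 3982 m/s.
That is 3.982 km/s.

v ≈ 3.982 km/s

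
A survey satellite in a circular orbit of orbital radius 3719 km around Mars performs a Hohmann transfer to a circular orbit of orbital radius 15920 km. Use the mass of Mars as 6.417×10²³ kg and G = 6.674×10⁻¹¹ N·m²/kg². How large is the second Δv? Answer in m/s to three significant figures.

Δv ≈ 631 m/s

μ = GM = 6.674×10⁻¹¹ × 6.417×10²³ = 4.283×10¹³ m³/s².
r₁ = 3719 km = 3.719×10⁶ m.
r₂ = 15920 km = 1.592×10⁷ m.
Transfer ellipse a_t = (r₁ + r₂)/2 = 9.820×10⁶ m.
At r₁: circular v_c1 = √(μ/r₁) = 3393 m/s; transfer-periapsis v_p = √[μ(2/r₁ − 1/a_t)] = 4321 m/s.
At r₂: circular v_c2 = √(μ/r₂) = 1640 m/s; transfer-apoapsis v_a = √[μ(2/r₂ − 1/a_t)] = 1009 m/s.
Δv₂ = v_c2 − v_a = 630.8 m/s.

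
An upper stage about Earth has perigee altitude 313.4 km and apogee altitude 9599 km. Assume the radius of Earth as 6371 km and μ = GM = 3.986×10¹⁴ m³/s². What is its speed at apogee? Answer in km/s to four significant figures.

v ≈ 3.838 km/s

r_p = 6371 + 313.4 = 6684.4 km = 6.6844×10⁶ m.
r_a = 6371 + 9599 = 15970 km = 1.5970×10⁷ m.
Semi-major axis a = (r_p + r_a)/2 = 11327 km = 1.133×10⁷ m.
Vis-viva: v² = μ(2/r − 1/a) = 3.986×10¹⁴ × (1.252×10⁻⁷ − 8.828×10⁻⁸) = 1.473×10⁷ m²/s².
v = 3838 m/s = 3.838 km/s.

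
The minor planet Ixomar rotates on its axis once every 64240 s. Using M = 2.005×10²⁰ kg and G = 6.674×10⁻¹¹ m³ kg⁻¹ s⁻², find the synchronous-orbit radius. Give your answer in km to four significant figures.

r_sync ≈ 1118 km

μ = GM = 6.674×10⁻¹¹ × 2.005×10²⁰ = 1.338×10¹⁰ m³/s².
A synchronous orbit has period T, so by Kepler's third law a = (μT²/4π²)^(1/3).
μT²/4π² = 1.338×10¹⁰ × (6.424×10⁴)² / 39.48 = 1.399×10¹⁸ m³.
a = 1.118×10⁶ m = 1118.4 km.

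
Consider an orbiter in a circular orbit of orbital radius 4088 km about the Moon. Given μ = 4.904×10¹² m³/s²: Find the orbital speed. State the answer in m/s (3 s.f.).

v ≈ 1100 m/s

r = 4088 km = 4.088×10⁶ m.
For a circular orbit v = √(μ/r) = √(4.904×10¹² / 4.088×10⁶) = √(1.200×10⁶) = 1095 m/s.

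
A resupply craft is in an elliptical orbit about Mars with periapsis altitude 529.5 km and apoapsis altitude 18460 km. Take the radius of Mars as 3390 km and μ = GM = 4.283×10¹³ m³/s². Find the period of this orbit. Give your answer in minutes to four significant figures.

T ≈ 740.1 minutes

r_p = 3390 + 529.5 = 3919.5 km = 3.9195×10⁶ m.
r_a = 3390 + 18460 = 21850 km = 2.1850×10⁷ m.
Semi-major axis a = (r_p + r_a)/2 = (3919.5 + 21850)/2 = 12885 km = 1.288×10⁷ m.
By Kepler's third law T = 2π√(a³/μ) = 2π × 7.067×10³ = 4.440×10⁴ s.
= 740.1 minutes.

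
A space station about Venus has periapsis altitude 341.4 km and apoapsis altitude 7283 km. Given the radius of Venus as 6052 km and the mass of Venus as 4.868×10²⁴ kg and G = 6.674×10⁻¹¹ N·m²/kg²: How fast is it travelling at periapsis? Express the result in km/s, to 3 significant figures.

μ = GM = 6.674×10⁻¹¹ × 4.868×10²⁴ = 3.249×10¹⁴ m³/s².
r_p = 6052 + 341.4 = 6393.4 km = 6.3934×10⁶ m.
r_a = 6052 + 7283 = 13335 km = 1.3335×10⁷ m.
Semi-major axis a = (r_p + r_a)/2 = 9864.2 km = 9.864×10⁶ m.
Vis-viva: v² = μ(2/r − 1/a) = 3.249×10¹⁴ × (3.128×10⁻⁷ − 1.014×10⁻⁷) = 6.870×10⁷ m²/s².
v = 8288 m/s = 8.288 km/s.

v ≈ 8.29 km/s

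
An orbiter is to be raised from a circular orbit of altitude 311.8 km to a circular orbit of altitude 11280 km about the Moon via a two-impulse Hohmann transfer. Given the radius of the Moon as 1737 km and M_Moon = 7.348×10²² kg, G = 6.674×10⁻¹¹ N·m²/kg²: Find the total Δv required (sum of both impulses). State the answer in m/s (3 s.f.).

μ = GM = 6.674×10⁻¹¹ × 7.348×10²² = 4.904×10¹² m³/s².
r₁ = 1737 + 311.8 = 2048.8 km = 2.0488×10⁶ m.
r₂ = 1737 + 11280 = 13017 km = 1.3017×10⁷ m.
Transfer ellipse a_t = (r₁ + r₂)/2 = 7.533×10⁶ m.
At r₁: circular v_c1 = √(μ/r₁) = 1547 m/s; transfer-perilune v_p = √[μ(2/r₁ − 1/a_t)] = 2034 m/s.
Δv₁ = v_p − v_c1 = 486.6 m/s.
At r₂: circular v_c2 = √(μ/r₂) = 613.8 m/s; transfer-apolune v_a = √[μ(2/r₂ − 1/a_t)] = 320.1 m/s.
Δv₂ = v_c2 − v_a = 293.7 m/s.
Total Δv = Δv₁ + Δv₂ = 780.3 m/s.

Δv_total ≈ 780 m/s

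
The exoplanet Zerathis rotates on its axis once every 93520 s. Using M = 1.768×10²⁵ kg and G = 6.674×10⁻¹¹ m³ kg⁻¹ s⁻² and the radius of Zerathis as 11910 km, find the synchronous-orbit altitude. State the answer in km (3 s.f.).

μ = GM = 6.674×10⁻¹¹ × 1.768×10²⁵ = 1.180×10¹⁵ m³/s².
A synchronous orbit has period T, so by Kepler's third law a = (μT²/4π²)^(1/3).
μT²/4π² = 1.180×10¹⁵ × (9.352×10⁴)² / 39.48 = 2.614×10²³ m³.
a = 6.394×10⁷ m = 63940 km.
Altitude h = a − R = 63940 − 11910 = 52030 km.

h_sync ≈ 52000 km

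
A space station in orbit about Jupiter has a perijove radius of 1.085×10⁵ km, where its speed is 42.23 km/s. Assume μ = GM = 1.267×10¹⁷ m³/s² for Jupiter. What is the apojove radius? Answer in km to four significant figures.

apojove radius ≈ 3.505×10⁵ km

r_p = 1.085×10⁸ m.
Specific energy ε = v²/2 − μ/r = -2.761×10⁸ J/kg, so a = −μ/(2ε) = 2.295×10⁸ m.
The apsides satisfy r_p + r_a = 2a, so the apojove radius is 2a − r_p = 3.505×10⁸ m = 3.5047×10⁵ km.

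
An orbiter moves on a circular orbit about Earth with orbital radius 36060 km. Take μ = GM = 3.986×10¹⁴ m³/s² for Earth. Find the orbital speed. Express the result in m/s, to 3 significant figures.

v ≈ 3320 m/s

r = 36060 km = 3.606×10⁷ m.
For a circular orbit v = √(μ/r) = √(3.986×10¹⁴ / 3.606×10⁷) = √(1.105×10⁷) = 3325 m/s.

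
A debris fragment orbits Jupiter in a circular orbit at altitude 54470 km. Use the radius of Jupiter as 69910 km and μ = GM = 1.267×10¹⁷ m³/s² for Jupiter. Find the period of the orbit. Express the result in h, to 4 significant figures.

T ≈ 6.802 h

r = 69910 + 54470 = 124380 km = 1.2438×10⁸ m.
Kepler's third law: T = 2π√(r³/μ) = 2π√((1.244×10⁸)³ / 1.267×10¹⁷).
r³/μ = 1.519×10⁷ s², so T = 2π × 3.897×10³ = 2.449×10⁴ s.
Converting: 2.449×10⁴ s ÷ 3600 = 6.802 h.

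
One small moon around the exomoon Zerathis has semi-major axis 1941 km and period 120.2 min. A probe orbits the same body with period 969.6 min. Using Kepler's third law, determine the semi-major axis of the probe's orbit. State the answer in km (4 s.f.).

Kepler's third law: a³ ∝ T², so a₂ = a₁ (T₂/T₁)^(2/3).
T₂/T₁ = 8.067, (T₂/T₁)^(2/3) = 4.022.
a₂ = 1941 × 4.022 = 7807 km.

a₂ ≈ 7807 km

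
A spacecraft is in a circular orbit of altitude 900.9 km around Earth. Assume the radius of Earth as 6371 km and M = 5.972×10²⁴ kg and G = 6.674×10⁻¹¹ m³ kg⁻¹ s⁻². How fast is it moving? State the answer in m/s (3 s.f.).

μ = GM = 6.674×10⁻¹¹ × 5.972×10²⁴ = 3.986×10¹⁴ m³/s².
r = 6371 + 900.9 = 7271.9 km = 7.2719×10⁶ m.
For a circular orbit v = √(μ/r) = √(3.986×10¹⁴ / 7.272×10⁶) = √(5.481×10⁷) = 7403 m/s.

v ≈ 7400 m/s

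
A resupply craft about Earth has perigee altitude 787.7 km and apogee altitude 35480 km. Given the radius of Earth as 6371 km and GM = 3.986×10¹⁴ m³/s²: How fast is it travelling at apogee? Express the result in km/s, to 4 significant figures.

r_p = 6371 + 787.7 = 7158.7 km = 7.1587×10⁶ m.
r_a = 6371 + 35480 = 41851 km = 4.1851×10⁷ m.
Semi-major axis a = (r_p + r_a)/2 = 24505 km = 2.450×10⁷ m.
Vis-viva: v² = μ(2/r − 1/a) = 3.986×10¹⁴ × (4.779×10⁻⁸ − 4.081×10⁻⁸) = 2.782×10⁶ m²/s².
v = 1668 m/s = 1.668 km/s.

v ≈ 1.668 km/s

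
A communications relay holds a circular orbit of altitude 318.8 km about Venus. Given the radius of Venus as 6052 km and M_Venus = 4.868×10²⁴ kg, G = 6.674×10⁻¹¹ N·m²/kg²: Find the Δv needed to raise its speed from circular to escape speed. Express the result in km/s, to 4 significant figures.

μ = GM = 6.674×10⁻¹¹ × 4.868×10²⁴ = 3.249×10¹⁴ m³/s².
r = 6052 + 318.8 = 6370.8 km = 6.3708×10⁶ m.
Circular speed v_c = √(μ/r) = 7141 m/s.
Escape speed v_esc = √(2μ/r) = √2 × v_c = 10100 m/s.
Δv = v_esc − v_c = 2958 m/s = 2.958 km/s.

Δv ≈ 2.958 km/s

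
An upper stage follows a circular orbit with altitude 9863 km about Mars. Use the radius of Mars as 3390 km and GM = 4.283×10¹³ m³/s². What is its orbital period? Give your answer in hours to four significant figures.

r = 3390 + 9863 = 13253 km = 1.3253×10⁷ m.
Kepler's third law: T = 2π√(r³/μ) = 2π√((1.325×10⁷)³ / 4.283×10¹³).
r³/μ = 5.435×10⁷ s², so T = 2π × 7.372×10³ = 4.632×10⁴ s.
Converting: 4.632×10⁴ s ÷ 3600 = 12.87 hours.

T ≈ 12.87 hours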